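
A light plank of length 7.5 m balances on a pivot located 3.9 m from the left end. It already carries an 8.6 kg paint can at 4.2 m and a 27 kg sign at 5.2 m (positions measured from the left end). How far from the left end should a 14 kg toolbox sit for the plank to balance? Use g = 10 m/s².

Taking torques about the pivot (at 3.9 m from the left end):
Paint can: 8.6 × 10 = 86 N down at 4.2 m → arm 0.3 m, τ = 86 × 0.3 = 25.8 N·m clockwise.
Sign: 27 × 10 = 270 N down at 5.2 m → arm 1.3 m, τ = 270 × 1.3 = 351 N·m clockwise.
Net moment of existing loads = 376.8 N·m clockwise.
The toolbox weighs 14 × 10 = 140 N and must supply an equal counterclockwise moment, so its lever arm about the pivot is 376.8 / 140 = 2.69 m.
That puts it at 3.9 − 2.69 = 1.21 m from the left end.

x ≈ 1.21 m from the left end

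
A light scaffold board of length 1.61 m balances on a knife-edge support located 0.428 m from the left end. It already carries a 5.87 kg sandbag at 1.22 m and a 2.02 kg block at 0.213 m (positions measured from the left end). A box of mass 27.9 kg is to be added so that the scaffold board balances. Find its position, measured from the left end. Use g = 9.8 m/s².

x ≈ 0.277 m from the left end

Sum moments about the knife-edge support (at 0.428 m from the left end) (the support reaction has zero arm there).
Sandbag: 5.87 × 9.8 = 57.53 N down at 1.22 m → arm 0.792 m, τ = 57.53 × 0.792 = 45.56 N·m clockwise.
Block: 2.02 × 9.8 = 19.8 N down at 0.213 m → arm 0.215 m, τ = 19.8 × 0.215 = 4.257 N·m counterclockwise.
Net moment of existing loads = 41.3 N·m clockwise.
The box weighs 27.9 × 9.8 = 273.4 N and must supply an equal counterclockwise moment, so its lever arm about the knife-edge support is 41.3 / 273.4 = 0.151 m.
That puts it at 0.428 − 0.151 = 0.277 m from the left end.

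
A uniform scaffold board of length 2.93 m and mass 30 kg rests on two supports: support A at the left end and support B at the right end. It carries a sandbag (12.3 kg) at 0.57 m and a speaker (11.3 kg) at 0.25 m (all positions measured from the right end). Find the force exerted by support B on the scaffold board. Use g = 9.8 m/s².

Take moments about support A.
Beam weight: 30 × 9.8 = 294 N down at 1.465 m → arm 1.465 m, τ = 294 × 1.465 = 430.7 N·m clockwise.
Sandbag: 12.3 × 9.8 = 120.5 N down at 0.57 m → arm 2.36 m, τ = 120.5 × 2.36 = 284.4 N·m clockwise.
Speaker: 11.3 × 9.8 = 110.7 N down at 0.25 m → arm 2.68 m, τ = 110.7 × 2.68 = 296.7 N·m clockwise.
Net load moment about support A = 1012 N·m clockwise.
Reaction R at support B is upward at 0 m, arm 2.93 m → moment R × 2.93 counterclockwise.
Balancing moments: R × 2.93 = 1012, giving R = 345 N.

R_B ≈ 345 N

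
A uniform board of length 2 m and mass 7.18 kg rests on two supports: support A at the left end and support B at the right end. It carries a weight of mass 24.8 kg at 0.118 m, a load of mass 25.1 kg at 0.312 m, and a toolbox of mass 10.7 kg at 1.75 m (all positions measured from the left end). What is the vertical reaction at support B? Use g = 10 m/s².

Choose support A as the axis so its reaction then has zero moment arm.
Beam weight: 7.18 × 10 = 71.8 N down at 1 m → arm 1 m, τ = 71.8 × 1 = 71.8 N·m clockwise.
Weight: 24.8 × 10 = 248 N down at 0.118 m → arm 0.118 m, τ = 248 × 0.118 = 29.26 N·m clockwise.
Load: 25.1 × 10 = 251 N down at 0.312 m → arm 0.312 m, τ = 251 × 0.312 = 78.31 N·m clockwise.
Toolbox: 10.7 × 10 = 107 N down at 1.75 m → arm 1.75 m, τ = 107 × 1.75 = 187.2 N·m clockwise.
Net load moment about support A = 366.6 N·m clockwise.
Reaction R at support B is upward at 2 m, arm 2 m → moment R × 2 counterclockwise.
Balancing moments: R × 2 = 366.6, giving R = 183 N.

R_B ≈ 183 N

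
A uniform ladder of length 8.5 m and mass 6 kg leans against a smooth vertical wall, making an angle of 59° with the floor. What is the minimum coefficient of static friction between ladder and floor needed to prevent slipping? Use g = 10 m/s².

μ_min ≈ 0.3

Taking torques about the foot of the ladder:
Ladder weight 6×10 = 60 N acts at 4.25 m along the ladder; its horizontal arm is 4.25·cos59° = 2.189 m → τ = 131.3 N·m clockwise.
Wall normal N acts horizontally at the top; its moment arm is the height L sinθ = 8.5·sin59° = 7.286 m, counterclockwise.
Setting net torque to zero: N × 7.286 = 131.3 → N = 18.02 N.
ΣFx = 0 ⇒ f = N_wall = 18.02 N. ΣFy = 0 ⇒ N_floor = 60 N.
μ_min = f / N_floor = 18.02 / 60 = 0.3.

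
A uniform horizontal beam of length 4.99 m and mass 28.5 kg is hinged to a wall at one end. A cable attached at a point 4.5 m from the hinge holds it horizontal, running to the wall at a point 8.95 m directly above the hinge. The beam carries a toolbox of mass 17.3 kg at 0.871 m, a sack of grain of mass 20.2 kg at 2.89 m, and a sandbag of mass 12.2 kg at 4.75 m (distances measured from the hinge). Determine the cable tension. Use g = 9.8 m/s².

T ≈ 494 N

About the hinge:
Beam weight: 28.5 × 9.8 = 279.3 N down at 2.495 m → arm 2.495 m, τ = 279.3 × 2.495 = 696.9 N·m clockwise.
Toolbox: 17.3 × 9.8 = 169.5 N down at 0.871 m → arm 0.871 m, τ = 169.5 × 0.871 = 147.6 N·m clockwise.
Sack of grain: 20.2 × 9.8 = 198 N down at 2.89 m → arm 2.89 m, τ = 198 × 2.89 = 572.2 N·m clockwise.
Sandbag: 12.2 × 9.8 = 119.6 N down at 4.75 m → arm 4.75 m, τ = 119.6 × 4.75 = 568.1 N·m clockwise.
Total clockwise load moment = 1985 N·m.
The cable tension T acts at 4.5 m; only its component perpendicular to the beam, T sinθ, produces torque. sinθ = h/√(h²+d²) = 8.95/√(8.95²+4.5²) = 0.8934.
Setting net torque to zero: T × 4.5 × 0.8934 = 1985 → T = 1985 / 4.02 = 494 N.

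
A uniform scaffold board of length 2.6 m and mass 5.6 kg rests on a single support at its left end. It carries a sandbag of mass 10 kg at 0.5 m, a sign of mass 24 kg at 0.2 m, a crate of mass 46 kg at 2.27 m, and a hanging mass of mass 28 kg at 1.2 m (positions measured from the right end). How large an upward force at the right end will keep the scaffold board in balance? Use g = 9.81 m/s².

About the left end:
Beam weight: 5.6 × 9.81 = 54.94 N down at 1.3 m → arm 1.3 m, τ = 54.94 × 1.3 = 71.42 N·m clockwise.
Sandbag: 10 × 9.81 = 98.1 N down at 0.5 m → arm 2.1 m, τ = 98.1 × 2.1 = 206 N·m clockwise.
Sign: 24 × 9.81 = 235.4 N down at 0.2 m → arm 2.4 m, τ = 235.4 × 2.4 = 565 N·m clockwise.
Crate: 46 × 9.81 = 451.3 N down at 2.27 m → arm 0.33 m, τ = 451.3 × 0.33 = 148.9 N·m clockwise.
Hanging mass: 28 × 9.81 = 274.7 N down at 1.2 m → arm 1.4 m, τ = 274.7 × 1.4 = 384.6 N·m clockwise.
Net moment of the loads = 1376 N·m clockwise.
The upward force F acts at the right end, arm 2.6 m, giving F × 2.6 counterclockwise.
Balancing moments: F × 2.6 = 1376, giving F = 1376 / 2.6 = 529 N.

F ≈ 529 N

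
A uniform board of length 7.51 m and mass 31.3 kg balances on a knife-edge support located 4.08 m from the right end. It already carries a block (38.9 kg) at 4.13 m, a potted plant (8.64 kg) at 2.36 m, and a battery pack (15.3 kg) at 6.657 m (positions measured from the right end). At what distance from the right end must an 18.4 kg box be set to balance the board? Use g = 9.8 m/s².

Choose the knife-edge support (at 4.08 m from the right end) as the axis so the support reaction has zero arm there.
Beam weight: 31.3 × 9.8 = 306.7 N down at 3.755 m → arm 0.325 m, τ = 306.7 × 0.325 = 99.68 N·m clockwise.
Block: 38.9 × 9.8 = 381.2 N down at 4.13 m → arm 0.05 m, τ = 381.2 × 0.05 = 19.06 N·m counterclockwise.
Potted plant: 8.64 × 9.8 = 84.67 N down at 2.36 m → arm 1.72 m, τ = 84.67 × 1.72 = 145.6 N·m clockwise.
Battery pack: 15.3 × 9.8 = 149.9 N down at 6.657 m → arm 2.577 m, τ = 149.9 × 2.577 = 386.3 N·m counterclockwise.
Net moment of existing loads = 160.1 N·m counterclockwise.
The box weighs 18.4 × 9.8 = 180.3 N and must supply an equal clockwise moment, so its lever arm about the knife-edge support is 160.1 / 180.3 = 0.888 m.
That puts it at 4.08 − 0.888 = 3.19 m from the right end.

x ≈ 3.19 m from the right end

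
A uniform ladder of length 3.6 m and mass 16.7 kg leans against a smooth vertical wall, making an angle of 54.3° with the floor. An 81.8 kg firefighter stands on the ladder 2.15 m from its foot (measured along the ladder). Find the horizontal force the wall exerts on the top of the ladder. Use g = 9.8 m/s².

Taking torques about the foot of the ladder:
Ladder weight 16.7×9.8 = 163.7 N acts at 1.8 m along the ladder; its horizontal arm is 1.8·cos54.3° = 1.05 m → τ = 171.9 N·m clockwise.
Firefighter: 81.8×9.8 = 801.6 N at 2.15 m → arm 1.255 m → τ = 1006 N·m clockwise.
Wall normal N acts horizontally at the top; its moment arm is the height L sinθ = 3.6·sin54.3° = 2.924 m, counterclockwise.
For rotational equilibrium, N × 2.924 = 1178, so N = 403 N.

N_wall ≈ 403 N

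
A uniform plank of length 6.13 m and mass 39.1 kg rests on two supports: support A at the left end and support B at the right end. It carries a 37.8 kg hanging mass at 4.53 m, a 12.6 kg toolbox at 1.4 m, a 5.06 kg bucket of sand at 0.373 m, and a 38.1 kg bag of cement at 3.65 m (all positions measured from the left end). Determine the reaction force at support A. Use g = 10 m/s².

R_A ≈ 593 N

Choose support B as the axis so its reaction then has zero moment arm.
Beam weight: 39.1 × 10 = 391 N down at 3.065 m → arm 3.065 m, τ = 391 × 3.065 = 1198 N·m counterclockwise.
Hanging mass: 37.8 × 10 = 378 N down at 4.53 m → arm 1.6 m, τ = 378 × 1.6 = 604.8 N·m counterclockwise.
Toolbox: 12.6 × 10 = 126 N down at 1.4 m → arm 4.73 m, τ = 126 × 4.73 = 596 N·m counterclockwise.
Bucket of sand: 5.06 × 10 = 50.6 N down at 0.373 m → arm 5.757 m, τ = 50.6 × 5.757 = 291.3 N·m counterclockwise.
Bag of cement: 38.1 × 10 = 381 N down at 3.65 m → arm 2.48 m, τ = 381 × 2.48 = 944.9 N·m counterclockwise.
Net load moment about support B = 3635 N·m counterclockwise.
Reaction R at support A is upward at 0 m, arm 6.13 m → moment R × 6.13 clockwise.
Balancing moments: R × 6.13 = 3635, giving R = 593 N.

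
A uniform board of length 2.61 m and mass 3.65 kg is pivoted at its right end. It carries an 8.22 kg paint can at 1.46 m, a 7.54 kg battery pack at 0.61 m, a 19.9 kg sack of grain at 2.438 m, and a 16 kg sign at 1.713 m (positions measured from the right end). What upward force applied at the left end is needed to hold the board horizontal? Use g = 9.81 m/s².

Sum moments about the right end (the unknown pivot reaction has zero arm there).
Beam weight: 3.65 × 9.81 = 35.81 N down at 1.305 m → arm 1.305 m, τ = 35.81 × 1.305 = 46.73 N·m counterclockwise.
Paint can: 8.22 × 9.81 = 80.64 N down at 1.46 m → arm 1.46 m, τ = 80.64 × 1.46 = 117.7 N·m counterclockwise.
Battery pack: 7.54 × 9.81 = 73.97 N down at 0.61 m → arm 0.61 m, τ = 73.97 × 0.61 = 45.12 N·m counterclockwise.
Sack of grain: 19.9 × 9.81 = 195.2 N down at 2.438 m → arm 2.438 m, τ = 195.2 × 2.438 = 475.9 N·m counterclockwise.
Sign: 16 × 9.81 = 157 N down at 1.713 m → arm 1.713 m, τ = 157 × 1.713 = 268.9 N·m counterclockwise.
Net moment of the loads = 954.4 N·m counterclockwise.
The upward force F acts at the left end, arm 2.61 m, giving F × 2.61 clockwise.
Balancing moments: F × 2.61 = 954.4, giving F = 954.4 / 2.61 = 366 N.

F ≈ 366 N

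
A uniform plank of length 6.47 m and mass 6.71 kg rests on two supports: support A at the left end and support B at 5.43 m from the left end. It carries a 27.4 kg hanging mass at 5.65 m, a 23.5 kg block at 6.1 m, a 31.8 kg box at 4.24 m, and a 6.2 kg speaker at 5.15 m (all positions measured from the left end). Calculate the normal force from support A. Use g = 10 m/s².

Sum moments about support B (its reaction then has zero moment arm).
Beam weight: 6.71 × 10 = 67.1 N down at 3.235 m → arm 2.195 m, τ = 67.1 × 2.195 = 147.3 N·m counterclockwise.
Hanging mass: 27.4 × 10 = 274 N down at 5.65 m → arm 0.22 m, τ = 274 × 0.22 = 60.28 N·m clockwise.
Block: 23.5 × 10 = 235 N down at 6.1 m → arm 0.67 m, τ = 235 × 0.67 = 157.5 N·m clockwise.
Box: 31.8 × 10 = 318 N down at 4.24 m → arm 1.19 m, τ = 318 × 1.19 = 378.4 N·m counterclockwise.
Speaker: 6.2 × 10 = 62 N down at 5.15 m → arm 0.28 m, τ = 62 × 0.28 = 17.36 N·m counterclockwise.
Net load moment about support B = 325.3 N·m counterclockwise.
Reaction R at support A is upward at 0 m, arm 5.43 m → moment R × 5.43 clockwise.
For rotational equilibrium, R × 5.43 = 325.3, so R = 59.9 N.

R_A ≈ 59.9 N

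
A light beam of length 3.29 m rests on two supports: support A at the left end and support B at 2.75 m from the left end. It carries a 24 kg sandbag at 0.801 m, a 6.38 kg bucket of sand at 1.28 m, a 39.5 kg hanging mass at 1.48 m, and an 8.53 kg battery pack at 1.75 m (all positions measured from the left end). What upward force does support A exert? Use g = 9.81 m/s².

R_A ≈ 410 N

Take moments about support B.
Sandbag: 24 × 9.81 = 235.4 N down at 0.801 m → arm 1.949 m, τ = 235.4 × 1.949 = 458.8 N·m counterclockwise.
Bucket of sand: 6.38 × 9.81 = 62.59 N down at 1.28 m → arm 1.47 m, τ = 62.59 × 1.47 = 92.01 N·m counterclockwise.
Hanging mass: 39.5 × 9.81 = 387.5 N down at 1.48 m → arm 1.27 m, τ = 387.5 × 1.27 = 492.1 N·m counterclockwise.
Battery pack: 8.53 × 9.81 = 83.68 N down at 1.75 m → arm 1 m, τ = 83.68 × 1 = 83.68 N·m counterclockwise.
Net load moment about support B = 1127 N·m counterclockwise.
Reaction R at support A is upward at 0 m, arm 2.75 m → moment R × 2.75 clockwise.
Balancing moments: R × 2.75 = 1127, giving R = 410 N.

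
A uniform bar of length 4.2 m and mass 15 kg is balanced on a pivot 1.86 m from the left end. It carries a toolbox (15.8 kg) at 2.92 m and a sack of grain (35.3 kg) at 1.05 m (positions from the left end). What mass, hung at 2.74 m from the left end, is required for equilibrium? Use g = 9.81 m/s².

About the pivot (at 1.86 m from the left end):
Beam weight: 15 × 9.81 = 147.2 N down at 2.1 m → arm 0.24 m, τ = 147.2 × 0.24 = 35.33 N·m clockwise.
Toolbox: 15.8 × 9.81 = 155 N down at 2.92 m → arm 1.06 m, τ = 155 × 1.06 = 164.3 N·m clockwise.
Sack of grain: 35.3 × 9.81 = 346.3 N down at 1.05 m → arm 0.81 m, τ = 346.3 × 0.81 = 280.5 N·m counterclockwise.
Net moment of known loads = 80.87 N·m counterclockwise.
An unknown mass m at 2.74 m has arm 0.88 m; its moment is m·g·0.88 clockwise.
For rotational equilibrium, m × 9.81 × 0.88 = 80.87, so m = 80.87 / (9.81 × 0.88) = 9.37 kg.

m ≈ 9.37 kg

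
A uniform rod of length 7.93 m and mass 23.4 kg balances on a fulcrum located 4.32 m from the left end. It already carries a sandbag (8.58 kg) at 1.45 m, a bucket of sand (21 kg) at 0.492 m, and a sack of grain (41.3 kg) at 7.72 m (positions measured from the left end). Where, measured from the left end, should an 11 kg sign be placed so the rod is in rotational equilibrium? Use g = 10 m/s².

Take moments about the fulcrum (at 4.32 m from the left end).
Beam weight: 23.4 × 10 = 234 N down at 3.965 m → arm 0.355 m, τ = 234 × 0.355 = 83.07 N·m counterclockwise.
Sandbag: 8.58 × 10 = 85.8 N down at 1.45 m → arm 2.87 m, τ = 85.8 × 2.87 = 246.2 N·m counterclockwise.
Bucket of sand: 21 × 10 = 210 N down at 0.492 m → arm 3.828 m, τ = 210 × 3.828 = 803.9 N·m counterclockwise.
Sack of grain: 41.3 × 10 = 413 N down at 7.72 m → arm 3.4 m, τ = 413 × 3.4 = 1404 N·m clockwise.
Net moment of existing loads = 270.8 N·m clockwise.
The sign weighs 11 × 10 = 110 N and must supply an equal counterclockwise moment, so its lever arm about the fulcrum is 270.8 / 110 = 2.46 m.
That puts it at 4.32 − 2.46 = 1.86 m from the left end.

x ≈ 1.86 m from the left end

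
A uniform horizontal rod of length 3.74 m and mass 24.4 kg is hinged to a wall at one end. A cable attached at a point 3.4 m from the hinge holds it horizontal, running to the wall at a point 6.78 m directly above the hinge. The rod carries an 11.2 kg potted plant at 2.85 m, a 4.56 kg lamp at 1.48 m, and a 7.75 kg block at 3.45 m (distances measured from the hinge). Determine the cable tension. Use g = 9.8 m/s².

Sum moments about the hinge (the unknown hinge reaction has zero arm there).
Beam weight: 24.4 × 9.8 = 239.1 N down at 1.87 m → arm 1.87 m, τ = 239.1 × 1.87 = 447.1 N·m clockwise.
Potted plant: 11.2 × 9.8 = 109.8 N down at 2.85 m → arm 2.85 m, τ = 109.8 × 2.85 = 312.9 N·m clockwise.
Lamp: 4.56 × 9.8 = 44.69 N down at 1.48 m → arm 1.48 m, τ = 44.69 × 1.48 = 66.14 N·m clockwise.
Block: 7.75 × 9.8 = 75.95 N down at 3.45 m → arm 3.45 m, τ = 75.95 × 3.45 = 262 N·m clockwise.
Total clockwise load moment = 1088 N·m.
The cable tension T acts at 3.4 m; only its component perpendicular to the rod, T sinθ, produces torque. sinθ = h/√(h²+d²) = 6.78/√(6.78²+3.4²) = 0.8939.
Στ = 0 ⇒ T × 3.4 × 0.8939 = 1088 ⇒ T = 1088 / 3.039 = 358 N.

T ≈ 358 N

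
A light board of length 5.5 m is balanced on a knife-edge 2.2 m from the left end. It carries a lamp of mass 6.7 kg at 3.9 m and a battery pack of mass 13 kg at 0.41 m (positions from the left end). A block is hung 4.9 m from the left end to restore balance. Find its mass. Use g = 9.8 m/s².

Choose the knife-edge (at 2.2 m from the left end) as the axis so the support reaction has zero arm there.
Lamp: 6.7 × 9.8 = 65.66 N down at 3.9 m → arm 1.7 m, τ = 65.66 × 1.7 = 111.6 N·m clockwise.
Battery pack: 13 × 9.8 = 127.4 N down at 0.41 m → arm 1.79 m, τ = 127.4 × 1.79 = 228 N·m counterclockwise.
Net moment of known loads = 116.4 N·m counterclockwise.
An unknown mass m at 4.9 m has arm 2.7 m; its moment is m·g·2.7 clockwise.
Στ = 0 ⇒ m × 9.8 × 2.7 = 116.4 ⇒ m = 116.4 / (9.8 × 2.7) = 4.4 kg.

m ≈ 4.4 kg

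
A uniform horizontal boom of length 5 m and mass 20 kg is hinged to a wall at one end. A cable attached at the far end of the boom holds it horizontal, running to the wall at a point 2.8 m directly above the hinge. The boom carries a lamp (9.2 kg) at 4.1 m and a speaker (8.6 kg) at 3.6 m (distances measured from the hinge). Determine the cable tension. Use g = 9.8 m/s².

Taking torques about the hinge:
Beam weight: 20 × 9.8 = 196 N down at 2.5 m → arm 2.5 m, τ = 196 × 2.5 = 490 N·m clockwise.
Lamp: 9.2 × 9.8 = 90.16 N down at 4.1 m → arm 4.1 m, τ = 90.16 × 4.1 = 369.7 N·m clockwise.
Speaker: 8.6 × 9.8 = 84.28 N down at 3.6 m → arm 3.6 m, τ = 84.28 × 3.6 = 303.4 N·m clockwise.
Total clockwise load moment = 1163 N·m.
The cable tension T acts at 5 m; only its component perpendicular to the boom, T sinθ, produces torque. sinθ = h/√(h²+d²) = 2.8/√(2.8²+5²) = 0.4886.
Balancing moments: T × 5 × 0.4886 = 1163, giving T = 1163 / 2.443 = 476 N.

T ≈ 476 N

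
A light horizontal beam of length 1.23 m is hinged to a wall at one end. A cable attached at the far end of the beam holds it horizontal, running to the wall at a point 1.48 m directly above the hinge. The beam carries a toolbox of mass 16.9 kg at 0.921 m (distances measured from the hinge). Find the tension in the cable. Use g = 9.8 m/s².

T ≈ 161 N

About the hinge:
Toolbox: 16.9 × 9.8 = 165.6 N down at 0.921 m → arm 0.921 m, τ = 165.6 × 0.921 = 152.5 N·m clockwise.
Total clockwise load moment = 152.5 N·m.
The cable tension T acts at 1.23 m; only its component perpendicular to the beam, T sinθ, produces torque. sinθ = h/√(h²+d²) = 1.48/√(1.48²+1.23²) = 0.7691.
Στ = 0 ⇒ T × 1.23 × 0.7691 = 152.5 ⇒ T = 152.5 / 0.946 = 161 N.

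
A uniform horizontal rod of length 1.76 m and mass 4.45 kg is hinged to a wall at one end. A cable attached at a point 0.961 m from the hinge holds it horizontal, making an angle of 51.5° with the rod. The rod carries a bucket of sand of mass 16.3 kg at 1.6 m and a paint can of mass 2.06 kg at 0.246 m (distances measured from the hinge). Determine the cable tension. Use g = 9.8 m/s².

About the hinge:
Beam weight: 4.45 × 9.8 = 43.61 N down at 0.88 m → arm 0.88 m, τ = 43.61 × 0.88 = 38.38 N·m clockwise.
Bucket of sand: 16.3 × 9.8 = 159.7 N down at 1.6 m → arm 1.6 m, τ = 159.7 × 1.6 = 255.5 N·m clockwise.
Paint can: 2.06 × 9.8 = 20.19 N down at 0.246 m → arm 0.246 m, τ = 20.19 × 0.246 = 4.967 N·m clockwise.
Total clockwise load moment = 298.8 N·m.
The cable tension T acts at 0.961 m; only its component perpendicular to the rod, T sinθ, produces torque. sin 51.5° = 0.7826.
For rotational equilibrium, T × 0.961 × 0.7826 = 298.8, so T = 298.8 / 0.7521 = 397 N.

T ≈ 397 N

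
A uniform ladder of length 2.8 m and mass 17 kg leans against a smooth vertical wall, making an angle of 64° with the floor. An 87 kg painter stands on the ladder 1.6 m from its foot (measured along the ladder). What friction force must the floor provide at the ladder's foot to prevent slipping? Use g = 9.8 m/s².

f ≈ 278 N

Taking torques about the foot of the ladder:
Ladder weight 17×9.8 = 166.6 N acts at 1.4 m along the ladder; its horizontal arm is 1.4·cos64° = 0.6137 m → τ = 102.2 N·m clockwise.
Painter: 87×9.8 = 852.6 N at 1.6 m → arm 0.7014 m → τ = 598 N·m clockwise.
Wall normal N acts horizontally at the top; its moment arm is the height L sinθ = 2.8·sin64° = 2.517 m, counterclockwise.
For rotational equilibrium, N × 2.517 = 700.2, so N = 278 N.
ΣFx = 0: friction at the foot balances the wall's push, so f = N_wall = 278 N.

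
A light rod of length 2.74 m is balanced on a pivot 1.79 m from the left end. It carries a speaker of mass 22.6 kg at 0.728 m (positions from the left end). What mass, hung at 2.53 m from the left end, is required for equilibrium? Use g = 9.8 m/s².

About the pivot (at 1.79 m from the left end):
Speaker: 22.6 × 9.8 = 221.5 N down at 0.728 m → arm 1.062 m, τ = 221.5 × 1.062 = 235.2 N·m counterclockwise.
Net moment of known loads = 235.2 N·m counterclockwise.
An unknown mass m at 2.53 m has arm 0.74 m; its moment is m·g·0.74 clockwise.
Στ = 0 ⇒ m × 9.8 × 0.74 = 235.2 ⇒ m = 235.2 / (9.8 × 0.74) = 32.4 kg.

m ≈ 32.4 kg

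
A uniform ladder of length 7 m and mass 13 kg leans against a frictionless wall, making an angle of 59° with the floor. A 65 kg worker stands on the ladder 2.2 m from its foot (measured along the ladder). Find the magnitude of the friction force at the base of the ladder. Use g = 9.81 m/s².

f ≈ 159 N

Taking torques about the foot of the ladder:
Ladder weight 13×9.81 = 127.5 N acts at 3.5 m along the ladder; its horizontal arm is 3.5·cos59° = 1.803 m → τ = 229.9 N·m clockwise.
Worker: 65×9.81 = 637.6 N at 2.2 m → arm 1.133 m → τ = 722.4 N·m clockwise.
Wall normal N acts horizontally at the top; its moment arm is the height L sinθ = 7·sin59° = 6 m, counterclockwise.
Balancing moments: N × 6 = 952.3, giving N = 159 N.
ΣFx = 0: friction at the foot balances the wall's push, so f = N_wall = 159 N.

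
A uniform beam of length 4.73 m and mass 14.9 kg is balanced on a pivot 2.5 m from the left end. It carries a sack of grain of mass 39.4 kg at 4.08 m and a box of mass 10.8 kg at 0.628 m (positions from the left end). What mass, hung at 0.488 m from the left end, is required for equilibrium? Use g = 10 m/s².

Taking torques about the pivot (at 2.5 m from the left end):
Beam weight: 14.9 × 10 = 149 N down at 2.365 m → arm 0.135 m, τ = 149 × 0.135 = 20.12 N·m counterclockwise.
Sack of grain: 39.4 × 10 = 394 N down at 4.08 m → arm 1.58 m, τ = 394 × 1.58 = 622.5 N·m clockwise.
Box: 10.8 × 10 = 108 N down at 0.628 m → arm 1.872 m, τ = 108 × 1.872 = 202.2 N·m counterclockwise.
Net moment of known loads = 400.2 N·m clockwise.
An unknown mass m at 0.488 m has arm 2.012 m; its moment is m·g·2.012 counterclockwise.
Setting net torque to zero: m × 10 × 2.012 = 400.2 → m = 400.2 / (10 × 2.012) = 19.9 kg.

m ≈ 19.9 kg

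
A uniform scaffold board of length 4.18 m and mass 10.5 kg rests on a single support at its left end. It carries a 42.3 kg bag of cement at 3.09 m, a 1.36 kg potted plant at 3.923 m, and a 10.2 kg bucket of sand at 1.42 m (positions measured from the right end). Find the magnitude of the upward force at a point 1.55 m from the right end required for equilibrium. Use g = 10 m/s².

F ≈ 367 N

Sum moments about the left end (the unknown pivot reaction has zero arm there).
Beam weight: 10.5 × 10 = 105 N down at 2.09 m → arm 2.09 m, τ = 105 × 2.09 = 219.4 N·m clockwise.
Bag of cement: 42.3 × 10 = 423 N down at 3.09 m → arm 1.09 m, τ = 423 × 1.09 = 461.1 N·m clockwise.
Potted plant: 1.36 × 10 = 13.6 N down at 3.923 m → arm 0.257 m, τ = 13.6 × 0.257 = 3.495 N·m clockwise.
Bucket of sand: 10.2 × 10 = 102 N down at 1.42 m → arm 2.76 m, τ = 102 × 2.76 = 281.5 N·m clockwise.
Net moment of the loads = 965.5 N·m clockwise.
The upward force F acts at a point 1.55 m from the right end, arm 2.63 m, giving F × 2.63 counterclockwise.
Στ = 0 ⇒ F × 2.63 = 965.5 ⇒ F = 965.5 / 2.63 = 367 N.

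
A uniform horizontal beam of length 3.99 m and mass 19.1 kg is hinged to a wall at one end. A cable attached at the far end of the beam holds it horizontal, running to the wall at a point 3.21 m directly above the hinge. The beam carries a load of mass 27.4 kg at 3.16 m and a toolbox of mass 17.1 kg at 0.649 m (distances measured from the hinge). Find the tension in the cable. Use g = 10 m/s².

T ≈ 543 N

Take moments about the hinge.
Beam weight: 19.1 × 10 = 191 N down at 1.995 m → arm 1.995 m, τ = 191 × 1.995 = 381 N·m clockwise.
Load: 27.4 × 10 = 274 N down at 3.16 m → arm 3.16 m, τ = 274 × 3.16 = 865.8 N·m clockwise.
Toolbox: 17.1 × 10 = 171 N down at 0.649 m → arm 0.649 m, τ = 171 × 0.649 = 111 N·m clockwise.
Total clockwise load moment = 1358 N·m.
The cable tension T acts at 3.99 m; only its component perpendicular to the beam, T sinθ, produces torque. sinθ = h/√(h²+d²) = 3.21/√(3.21²+3.99²) = 0.6268.
Στ = 0 ⇒ T × 3.99 × 0.6268 = 1358 ⇒ T = 1358 / 2.501 = 543 N.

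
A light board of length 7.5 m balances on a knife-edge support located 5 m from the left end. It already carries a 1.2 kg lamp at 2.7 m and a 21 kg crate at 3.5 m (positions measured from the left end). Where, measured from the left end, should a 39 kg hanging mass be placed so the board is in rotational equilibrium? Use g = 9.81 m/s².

x ≈ 5.88 m from the left end

Taking torques about the knife-edge support (at 5 m from the left end):
Lamp: 1.2 × 9.81 = 11.77 N down at 2.7 m → arm 2.3 m, τ = 11.77 × 2.3 = 27.07 N·m counterclockwise.
Crate: 21 × 9.81 = 206 N down at 3.5 m → arm 1.5 m, τ = 206 × 1.5 = 309 N·m counterclockwise.
Net moment of existing loads = 336.1 N·m counterclockwise.
The hanging mass weighs 39 × 9.81 = 382.6 N and must supply an equal clockwise moment, so its lever arm about the knife-edge support is 336.1 / 382.6 = 0.878 m.
That puts it at 5 + 0.878 = 5.88 m from the left end.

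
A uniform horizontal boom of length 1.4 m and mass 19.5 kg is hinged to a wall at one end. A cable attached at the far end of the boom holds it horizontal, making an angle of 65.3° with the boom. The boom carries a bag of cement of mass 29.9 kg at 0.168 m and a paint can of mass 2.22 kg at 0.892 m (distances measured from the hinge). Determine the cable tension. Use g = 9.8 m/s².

T ≈ 159 N

Sum moments about the hinge (the unknown hinge reaction has zero arm there).
Beam weight: 19.5 × 9.8 = 191.1 N down at 0.7 m → arm 0.7 m, τ = 191.1 × 0.7 = 133.8 N·m clockwise.
Bag of cement: 29.9 × 9.8 = 293 N down at 0.168 m → arm 0.168 m, τ = 293 × 0.168 = 49.22 N·m clockwise.
Paint can: 2.22 × 9.8 = 21.76 N down at 0.892 m → arm 0.892 m, τ = 21.76 × 0.892 = 19.41 N·m clockwise.
Total clockwise load moment = 202.4 N·m.
The cable tension T acts at 1.4 m; only its component perpendicular to the boom, T sinθ, produces torque. sin 65.3° = 0.9085.
Στ = 0 ⇒ T × 1.4 × 0.9085 = 202.4 ⇒ T = 202.4 / 1.272 = 159 N.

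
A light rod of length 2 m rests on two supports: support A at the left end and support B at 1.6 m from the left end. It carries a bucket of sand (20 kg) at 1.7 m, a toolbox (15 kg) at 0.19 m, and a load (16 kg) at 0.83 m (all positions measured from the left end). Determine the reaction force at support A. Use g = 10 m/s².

R_A ≈ 197 N

Sum moments about support B (its reaction then has zero moment arm).
Bucket of sand: 20 × 10 = 200 N down at 1.7 m → arm 0.1 m, τ = 200 × 0.1 = 20 N·m clockwise.
Toolbox: 15 × 10 = 150 N down at 0.19 m → arm 1.41 m, τ = 150 × 1.41 = 211.5 N·m counterclockwise.
Load: 16 × 10 = 160 N down at 0.83 m → arm 0.77 m, τ = 160 × 0.77 = 123.2 N·m counterclockwise.
Net load moment about support B = 314.7 N·m counterclockwise.
Reaction R at support A is upward at 0 m, arm 1.6 m → moment R × 1.6 clockwise.
Balancing moments: R × 1.6 = 314.7, giving R = 197 N.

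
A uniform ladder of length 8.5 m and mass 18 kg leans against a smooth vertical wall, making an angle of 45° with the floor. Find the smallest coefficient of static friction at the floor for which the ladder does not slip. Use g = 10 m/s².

About the foot of the ladder:
Ladder weight 18×10 = 180 N acts at 4.25 m along the ladder; its horizontal arm is 4.25·cos45° = 3.005 m → τ = 540.9 N·m clockwise.
Wall normal N acts horizontally at the top; its moment arm is the height L sinθ = 8.5·sin45° = 6.01 m, counterclockwise.
For rotational equilibrium, N × 6.01 = 540.9, so N = 90 N.
ΣFx = 0 ⇒ f = N_wall = 90 N. ΣFy = 0 ⇒ N_floor = 180 N.
μ_min = f / N_floor = 90 / 180 = 0.5.

μ_min ≈ 0.5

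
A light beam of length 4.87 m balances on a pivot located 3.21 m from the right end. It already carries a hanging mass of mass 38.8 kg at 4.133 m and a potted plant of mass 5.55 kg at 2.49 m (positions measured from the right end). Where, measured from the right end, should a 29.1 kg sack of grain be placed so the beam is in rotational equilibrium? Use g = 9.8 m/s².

x ≈ 2.12 m from the right end

About the pivot (at 3.21 m from the right end):
Hanging mass: 38.8 × 9.8 = 380.2 N down at 4.133 m → arm 0.923 m, τ = 380.2 × 0.923 = 350.9 N·m counterclockwise.
Potted plant: 5.55 × 9.8 = 54.39 N down at 2.49 m → arm 0.72 m, τ = 54.39 × 0.72 = 39.16 N·m clockwise.
Net moment of existing loads = 311.7 N·m counterclockwise.
The sack of grain weighs 29.1 × 9.8 = 285.2 N and must supply an equal clockwise moment, so its lever arm about the pivot is 311.7 / 285.2 = 1.09 m.
That puts it at 3.21 − 1.09 = 2.12 m from the right end.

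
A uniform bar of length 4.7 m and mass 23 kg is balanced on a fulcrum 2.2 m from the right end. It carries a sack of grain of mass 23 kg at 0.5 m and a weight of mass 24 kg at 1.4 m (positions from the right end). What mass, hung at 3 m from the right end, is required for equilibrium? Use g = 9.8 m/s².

About the fulcrum (at 2.2 m from the right end):
Beam weight: 23 × 9.8 = 225.4 N down at 2.35 m → arm 0.15 m, τ = 225.4 × 0.15 = 33.81 N·m counterclockwise.
Sack of grain: 23 × 9.8 = 225.4 N down at 0.5 m → arm 1.7 m, τ = 225.4 × 1.7 = 383.2 N·m clockwise.
Weight: 24 × 9.8 = 235.2 N down at 1.4 m → arm 0.8 m, τ = 235.2 × 0.8 = 188.2 N·m clockwise.
Net moment of known loads = 537.6 N·m clockwise.
An unknown mass m at 3 m has arm 0.8 m; its moment is m·g·0.8 counterclockwise.
Setting net torque to zero: m × 9.8 × 0.8 = 537.6 → m = 537.6 / (9.8 × 0.8) = 68.6 kg.

m ≈ 68.6 kg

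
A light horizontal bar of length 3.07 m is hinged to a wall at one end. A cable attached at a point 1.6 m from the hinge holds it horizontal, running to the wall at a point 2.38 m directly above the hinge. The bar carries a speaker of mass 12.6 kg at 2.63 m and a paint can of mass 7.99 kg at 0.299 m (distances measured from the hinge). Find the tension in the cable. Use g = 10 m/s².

T ≈ 268 N

Sum moments about the hinge (the unknown hinge reaction has zero arm there).
Speaker: 12.6 × 10 = 126 N down at 2.63 m → arm 2.63 m, τ = 126 × 2.63 = 331.4 N·m clockwise.
Paint can: 7.99 × 10 = 79.9 N down at 0.299 m → arm 0.299 m, τ = 79.9 × 0.299 = 23.89 N·m clockwise.
Total clockwise load moment = 355.3 N·m.
The cable tension T acts at 1.6 m; only its component perpendicular to the bar, T sinθ, produces torque. sinθ = h/√(h²+d²) = 2.38/√(2.38²+1.6²) = 0.8299.
Setting net torque to zero: T × 1.6 × 0.8299 = 355.3 → T = 355.3 / 1.328 = 268 N.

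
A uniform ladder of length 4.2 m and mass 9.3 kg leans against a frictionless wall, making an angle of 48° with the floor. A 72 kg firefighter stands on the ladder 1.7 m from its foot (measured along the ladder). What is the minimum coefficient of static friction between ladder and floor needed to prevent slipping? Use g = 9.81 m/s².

Choose the foot of the ladder as the axis so the floor normal and friction both act there and drop out.
Ladder weight 9.3×9.81 = 91.23 N acts at 2.1 m along the ladder; its horizontal arm is 2.1·cos48° = 1.405 m → τ = 128.2 N·m clockwise.
Firefighter: 72×9.81 = 706.3 N at 1.7 m → arm 1.138 m → τ = 803.8 N·m clockwise.
Wall normal N acts horizontally at the top; its moment arm is the height L sinθ = 4.2·sin48° = 3.121 m, counterclockwise.
Balancing moments: N × 3.121 = 932, giving N = 298.6 N.
ΣFx = 0 ⇒ f = N_wall = 298.6 N. ΣFy = 0 ⇒ N_floor = 797.5 N.
μ_min = f / N_floor = 298.6 / 797.5 = 0.374.

μ_min ≈ 0.374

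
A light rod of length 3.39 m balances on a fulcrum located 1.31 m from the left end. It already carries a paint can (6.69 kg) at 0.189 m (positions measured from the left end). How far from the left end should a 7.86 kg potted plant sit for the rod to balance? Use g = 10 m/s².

Sum moments about the fulcrum (at 1.31 m from the left end) (the support reaction has zero arm there).
Paint can: 6.69 × 10 = 66.9 N down at 0.189 m → arm 1.121 m, τ = 66.9 × 1.121 = 74.99 N·m counterclockwise.
Net moment of existing loads = 74.99 N·m counterclockwise.
The potted plant weighs 7.86 × 10 = 78.6 N and must supply an equal clockwise moment, so its lever arm about the fulcrum is 74.99 / 78.6 = 0.954 m.
That puts it at 1.31 + 0.954 = 2.26 m from the left end.

x ≈ 2.26 m from the left end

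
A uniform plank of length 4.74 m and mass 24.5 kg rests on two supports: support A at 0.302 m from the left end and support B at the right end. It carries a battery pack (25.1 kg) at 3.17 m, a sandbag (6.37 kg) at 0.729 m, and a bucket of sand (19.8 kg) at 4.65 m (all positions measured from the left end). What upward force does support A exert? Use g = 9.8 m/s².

Choose support B as the axis so its reaction then has zero moment arm.
Beam weight: 24.5 × 9.8 = 240.1 N down at 2.37 m → arm 2.37 m, τ = 240.1 × 2.37 = 569 N·m counterclockwise.
Battery pack: 25.1 × 9.8 = 246 N down at 3.17 m → arm 1.57 m, τ = 246 × 1.57 = 386.2 N·m counterclockwise.
Sandbag: 6.37 × 9.8 = 62.43 N down at 0.729 m → arm 4.011 m, τ = 62.43 × 4.011 = 250.4 N·m counterclockwise.
Bucket of sand: 19.8 × 9.8 = 194 N down at 4.65 m → arm 0.09 m, τ = 194 × 0.09 = 17.46 N·m counterclockwise.
Net load moment about support B = 1223 N·m counterclockwise.
Reaction R at support A is upward at 0.302 m, arm 4.438 m → moment R × 4.438 clockwise.
Setting net torque to zero: R × 4.438 = 1223 → R = 276 N.

R_A ≈ 276 N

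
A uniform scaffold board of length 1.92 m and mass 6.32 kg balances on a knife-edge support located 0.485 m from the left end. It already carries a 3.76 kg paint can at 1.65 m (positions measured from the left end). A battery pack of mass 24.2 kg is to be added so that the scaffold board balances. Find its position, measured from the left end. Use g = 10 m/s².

Choose the knife-edge support (at 0.485 m from the left end) as the axis so the support reaction has zero arm there.
Beam weight: 6.32 × 10 = 63.2 N down at 0.96 m → arm 0.475 m, τ = 63.2 × 0.475 = 30.02 N·m clockwise.
Paint can: 3.76 × 10 = 37.6 N down at 1.65 m → arm 1.165 m, τ = 37.6 × 1.165 = 43.8 N·m clockwise.
Net moment of existing loads = 73.82 N·m clockwise.
The battery pack weighs 24.2 × 10 = 242 N and must supply an equal counterclockwise moment, so its lever arm about the knife-edge support is 73.82 / 242 = 0.305 m.
That puts it at 0.485 − 0.305 = 0.18 m from the left end.

x ≈ 0.18 m from the left end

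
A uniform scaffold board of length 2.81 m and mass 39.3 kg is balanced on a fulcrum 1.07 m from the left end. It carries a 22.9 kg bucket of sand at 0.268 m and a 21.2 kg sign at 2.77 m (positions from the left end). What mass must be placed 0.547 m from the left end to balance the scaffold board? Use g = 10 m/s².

Taking torques about the fulcrum (at 1.07 m from the left end):
Beam weight: 39.3 × 10 = 393 N down at 1.405 m → arm 0.335 m, τ = 393 × 0.335 = 131.7 N·m clockwise.
Bucket of sand: 22.9 × 10 = 229 N down at 0.268 m → arm 0.802 m, τ = 229 × 0.802 = 183.7 N·m counterclockwise.
Sign: 21.2 × 10 = 212 N down at 2.77 m → arm 1.7 m, τ = 212 × 1.7 = 360.4 N·m clockwise.
Net moment of known loads = 308.4 N·m clockwise.
An unknown mass m at 0.547 m has arm 0.523 m; its moment is m·g·0.523 counterclockwise.
For rotational equilibrium, m × 10 × 0.523 = 308.4, so m = 308.4 / (10 × 0.523) = 59 kg.

m ≈ 59 kg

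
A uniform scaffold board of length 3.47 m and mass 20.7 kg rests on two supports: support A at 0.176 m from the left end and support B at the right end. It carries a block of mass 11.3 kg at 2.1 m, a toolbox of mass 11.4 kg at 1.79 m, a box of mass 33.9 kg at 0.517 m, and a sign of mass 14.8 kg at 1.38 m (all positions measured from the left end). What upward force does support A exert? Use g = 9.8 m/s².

Taking torques about support B:
Beam weight: 20.7 × 9.8 = 202.9 N down at 1.735 m → arm 1.735 m, τ = 202.9 × 1.735 = 352 N·m counterclockwise.
Block: 11.3 × 9.8 = 110.7 N down at 2.1 m → arm 1.37 m, τ = 110.7 × 1.37 = 151.7 N·m counterclockwise.
Toolbox: 11.4 × 9.8 = 111.7 N down at 1.79 m → arm 1.68 m, τ = 111.7 × 1.68 = 187.7 N·m counterclockwise.
Box: 33.9 × 9.8 = 332.2 N down at 0.517 m → arm 2.953 m, τ = 332.2 × 2.953 = 981 N·m counterclockwise.
Sign: 14.8 × 9.8 = 145 N down at 1.38 m → arm 2.09 m, τ = 145 × 2.09 = 303 N·m counterclockwise.
Net load moment about support B = 1975 N·m counterclockwise.
Reaction R at support A is upward at 0.176 m, arm 3.294 m → moment R × 3.294 clockwise.
For rotational equilibrium, R × 3.294 = 1975, so R = 600 N.

R_A ≈ 600 N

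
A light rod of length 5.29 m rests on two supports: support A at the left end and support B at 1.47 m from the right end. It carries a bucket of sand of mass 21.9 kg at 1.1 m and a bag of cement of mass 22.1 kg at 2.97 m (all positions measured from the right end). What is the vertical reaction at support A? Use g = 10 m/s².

About support B:
Bucket of sand: 21.9 × 10 = 219 N down at 1.1 m → arm 0.37 m, τ = 219 × 0.37 = 81.03 N·m clockwise.
Bag of cement: 22.1 × 10 = 221 N down at 2.97 m → arm 1.5 m, τ = 221 × 1.5 = 331.5 N·m counterclockwise.
Net load moment about support B = 250.5 N·m counterclockwise.
Reaction R at support A is upward at 5.29 m, arm 3.82 m → moment R × 3.82 clockwise.
Setting net torque to zero: R × 3.82 = 250.5 → R = 65.6 N.

R_A ≈ 65.6 N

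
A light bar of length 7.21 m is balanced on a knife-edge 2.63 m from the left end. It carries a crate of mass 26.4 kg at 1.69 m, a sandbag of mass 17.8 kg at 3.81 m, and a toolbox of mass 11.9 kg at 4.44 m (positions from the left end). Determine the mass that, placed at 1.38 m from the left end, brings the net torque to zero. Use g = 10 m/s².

m ≈ 14.2 kg

About the knife-edge (at 2.63 m from the left end):
Crate: 26.4 × 10 = 264 N down at 1.69 m → arm 0.94 m, τ = 264 × 0.94 = 248.2 N·m counterclockwise.
Sandbag: 17.8 × 10 = 178 N down at 3.81 m → arm 1.18 m, τ = 178 × 1.18 = 210 N·m clockwise.
Toolbox: 11.9 × 10 = 119 N down at 4.44 m → arm 1.81 m, τ = 119 × 1.81 = 215.4 N·m clockwise.
Net moment of known loads = 177.2 N·m clockwise.
An unknown mass m at 1.38 m has arm 1.25 m; its moment is m·g·1.25 counterclockwise.
Balancing moments: m × 10 × 1.25 = 177.2, giving m = 177.2 / (10 × 1.25) = 14.2 kg.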